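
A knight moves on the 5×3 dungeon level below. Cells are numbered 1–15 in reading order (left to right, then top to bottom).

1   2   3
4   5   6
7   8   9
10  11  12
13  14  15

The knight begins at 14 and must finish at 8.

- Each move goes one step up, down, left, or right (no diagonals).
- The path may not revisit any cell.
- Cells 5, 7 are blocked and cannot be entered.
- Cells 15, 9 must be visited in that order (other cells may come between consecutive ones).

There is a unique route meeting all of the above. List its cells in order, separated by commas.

The waypoints must appear in the order 15, 9, with no cell reused.
Route from 14: right to 15, 2× up (reaching 9), left to 8 — 4 moves in all.
Check: order respected (15 at step 1, 9 at step 3).

14, 15, 12, 9, 8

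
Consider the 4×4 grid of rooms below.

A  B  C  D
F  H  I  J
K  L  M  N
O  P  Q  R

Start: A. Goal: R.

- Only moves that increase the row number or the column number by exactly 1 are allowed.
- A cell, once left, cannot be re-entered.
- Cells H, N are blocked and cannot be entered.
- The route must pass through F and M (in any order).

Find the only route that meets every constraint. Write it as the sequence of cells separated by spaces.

Moves only go right or down, so the column and row indices never decrease.
Route from A: 2× down (reaching K), 2× right (reaching M), down to Q, right to R — 6 moves in all.
Check: all required cells visited.

A F K L M Q R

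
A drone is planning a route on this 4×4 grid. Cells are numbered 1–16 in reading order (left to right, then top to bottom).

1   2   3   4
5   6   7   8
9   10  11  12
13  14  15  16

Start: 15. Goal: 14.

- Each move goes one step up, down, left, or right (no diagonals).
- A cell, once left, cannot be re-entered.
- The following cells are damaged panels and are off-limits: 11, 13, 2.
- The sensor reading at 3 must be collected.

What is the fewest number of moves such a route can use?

9

Any route passes through 3 somewhere between 15 and 14. Summing Manhattan distances along the two legs (15 → 3 → 14) gives a lower bound of 3 + 4 = 7 moves.
That bound ignores the blocked cells. Measuring each leg by the fewest moves that actually steer around them (15→3: 5; 3→14: 4) raises the lower bound to 9.
A route of 9 moves exists: 15 → 16 → 12 → 8 → 4 → 3 → 7 → 6 → 10 → 14.
Since 9 matches that lower bound, it is optimal.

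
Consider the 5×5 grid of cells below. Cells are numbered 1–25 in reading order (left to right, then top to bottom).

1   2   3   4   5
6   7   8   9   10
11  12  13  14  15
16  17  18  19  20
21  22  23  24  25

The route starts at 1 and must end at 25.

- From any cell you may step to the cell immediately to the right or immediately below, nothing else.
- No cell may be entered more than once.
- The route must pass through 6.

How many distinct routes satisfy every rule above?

A right/down-only route from 1 to 25 makes exactly 4 down-moves and 4 right-moves in some order.
With no other constraints that would be C(8,4) = 70 routes.
Split at 6 and multiply the segment counts: 1→6: 1; 6→25: 35; product = 35.
That gives 35 routes.

35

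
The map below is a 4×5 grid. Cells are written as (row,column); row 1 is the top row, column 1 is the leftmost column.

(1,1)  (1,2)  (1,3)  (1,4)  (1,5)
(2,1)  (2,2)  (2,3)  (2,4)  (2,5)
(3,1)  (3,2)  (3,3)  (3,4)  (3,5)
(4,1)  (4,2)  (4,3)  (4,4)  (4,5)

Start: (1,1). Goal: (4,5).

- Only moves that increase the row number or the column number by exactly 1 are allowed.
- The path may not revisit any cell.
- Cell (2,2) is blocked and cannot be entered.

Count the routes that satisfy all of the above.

15

A right/down-only route from (1,1) to (4,5) makes exactly 3 down-moves and 4 right-moves in some order.
With no other constraints that would be C(7,3) = 35 routes.
Subtract routes through each blocked cell (inclusion–exclusion for overlaps): − through (2,2): 20 → 15.
That gives 15 routes.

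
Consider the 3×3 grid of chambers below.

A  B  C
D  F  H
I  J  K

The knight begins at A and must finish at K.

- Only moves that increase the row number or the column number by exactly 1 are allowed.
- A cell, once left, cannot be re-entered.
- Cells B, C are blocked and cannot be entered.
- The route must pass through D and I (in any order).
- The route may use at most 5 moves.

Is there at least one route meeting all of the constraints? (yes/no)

yes

One route that works: A → D → I → J → K.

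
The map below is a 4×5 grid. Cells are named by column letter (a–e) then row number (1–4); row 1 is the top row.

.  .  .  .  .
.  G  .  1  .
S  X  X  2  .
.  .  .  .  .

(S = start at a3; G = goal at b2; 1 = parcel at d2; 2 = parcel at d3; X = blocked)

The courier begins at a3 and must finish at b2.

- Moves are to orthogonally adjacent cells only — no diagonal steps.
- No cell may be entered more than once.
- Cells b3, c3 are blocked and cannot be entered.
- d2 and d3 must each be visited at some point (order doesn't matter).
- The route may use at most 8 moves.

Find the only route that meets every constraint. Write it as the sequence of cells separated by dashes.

Any route must reach d2 and d3 and still end at b2 within 8 moves, so the order of the required stops is forced.
Route from a3: down 1 to a4, right 3 to d4, up 2 to d2, left 2 to b2 — 8 moves in all.
Check: all required cells visited; 8 ≤ 8 moves.

a3 - a4 - b4 - c4 - d4 - d3 - d2 - c2 - b2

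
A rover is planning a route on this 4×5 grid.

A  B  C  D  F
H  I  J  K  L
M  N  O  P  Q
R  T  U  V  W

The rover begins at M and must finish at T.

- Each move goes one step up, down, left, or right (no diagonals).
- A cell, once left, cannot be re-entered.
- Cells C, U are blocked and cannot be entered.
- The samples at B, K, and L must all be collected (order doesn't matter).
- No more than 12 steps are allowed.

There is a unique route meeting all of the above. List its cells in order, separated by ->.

The 12-move cap with required stops at B, K, L leaves no slack for detours.
Route from M: 2× up (reaching A), right to B, down to I, 3× right (reaching L), down to Q, 3× left (reaching N), down to T — 12 moves in all.
Check: all required cells visited; 12 ≤ 12 moves.

M -> H -> A -> B -> I -> J -> K -> L -> Q -> P -> O -> N -> T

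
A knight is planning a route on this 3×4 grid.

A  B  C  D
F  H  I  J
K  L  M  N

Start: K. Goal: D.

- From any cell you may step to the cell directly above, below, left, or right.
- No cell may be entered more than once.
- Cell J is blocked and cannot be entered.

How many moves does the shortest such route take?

The Manhattan distance from K to D is |3−1| + |1−4| = 5, so at least 5 moves are needed.
A route of 5 moves achieves this: K → F → A → B → C → D.
Since 5 matches the lower bound, it is optimal.

5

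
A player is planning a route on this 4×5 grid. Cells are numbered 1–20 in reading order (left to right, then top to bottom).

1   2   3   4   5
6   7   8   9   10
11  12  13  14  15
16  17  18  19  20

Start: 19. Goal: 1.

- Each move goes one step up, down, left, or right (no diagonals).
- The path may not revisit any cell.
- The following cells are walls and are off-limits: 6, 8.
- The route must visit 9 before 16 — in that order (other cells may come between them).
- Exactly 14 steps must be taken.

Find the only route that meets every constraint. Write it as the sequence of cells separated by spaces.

The waypoints must appear in the order 9, 16, with no cell reused.
Route from 19: right 1 to 20, up 2 to 10, left 1 to 9, down 1 to 14, left 1 to 13, down 1 to 18, left 2 to 16, up 1 to 11, right 1 to 12, up 2 to 2, left 1 to 1 — 14 moves in all.
Check: order respected (9 at step 4, 16 at step 9); 14 moves as required.

19 20 15 10 9 14 13 18 17 16 11 12 7 2 1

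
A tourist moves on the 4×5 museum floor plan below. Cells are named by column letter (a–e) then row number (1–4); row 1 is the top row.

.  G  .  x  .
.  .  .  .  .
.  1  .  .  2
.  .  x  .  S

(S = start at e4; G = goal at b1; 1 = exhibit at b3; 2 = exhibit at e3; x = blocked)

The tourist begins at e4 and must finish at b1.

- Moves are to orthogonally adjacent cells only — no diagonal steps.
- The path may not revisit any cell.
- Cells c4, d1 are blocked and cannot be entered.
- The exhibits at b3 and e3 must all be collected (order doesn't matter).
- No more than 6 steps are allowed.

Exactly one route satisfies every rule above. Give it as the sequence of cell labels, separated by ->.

Any route must reach b3 and e3 and still end at b1 within 6 moves, so the order of the required stops is forced.
Route from e4: up to e3, 3× left (reaching b3), 2× up (reaching b1) — 6 moves in all.
Check: all required cells visited; 6 ≤ 6 moves.

e4 -> e3 -> d3 -> c3 -> b3 -> b2 -> b1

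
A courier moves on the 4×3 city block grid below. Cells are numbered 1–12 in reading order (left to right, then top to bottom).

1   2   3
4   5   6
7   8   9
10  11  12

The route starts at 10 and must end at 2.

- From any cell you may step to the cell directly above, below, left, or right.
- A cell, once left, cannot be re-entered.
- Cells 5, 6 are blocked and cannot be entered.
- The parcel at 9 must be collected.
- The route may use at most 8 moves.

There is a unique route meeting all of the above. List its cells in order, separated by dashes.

Any route must reach 9 and still end at 2 within 8 moves, so the order of the required stops is forced.
Route from 10: 2× right (reaching 12), up to 9, 2× left (reaching 7), 2× up (reaching 1), right to 2 — 8 moves in all.
Check: all required cells visited; 8 ≤ 8 moves.

10 - 11 - 12 - 9 - 8 - 7 - 4 - 1 - 2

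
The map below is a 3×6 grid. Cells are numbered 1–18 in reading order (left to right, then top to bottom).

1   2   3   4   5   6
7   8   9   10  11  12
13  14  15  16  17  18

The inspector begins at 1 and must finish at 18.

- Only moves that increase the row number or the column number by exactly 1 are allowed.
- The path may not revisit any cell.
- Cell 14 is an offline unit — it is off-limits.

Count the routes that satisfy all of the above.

A right/down-only route from 1 to 18 makes exactly 2 down-moves and 5 right-moves in some order.
With no other constraints that would be C(7,2) = 21 routes.
Subtract routes through each blocked cell (inclusion–exclusion for overlaps): − through 14: 3 → 18.
That gives 18 routes.

18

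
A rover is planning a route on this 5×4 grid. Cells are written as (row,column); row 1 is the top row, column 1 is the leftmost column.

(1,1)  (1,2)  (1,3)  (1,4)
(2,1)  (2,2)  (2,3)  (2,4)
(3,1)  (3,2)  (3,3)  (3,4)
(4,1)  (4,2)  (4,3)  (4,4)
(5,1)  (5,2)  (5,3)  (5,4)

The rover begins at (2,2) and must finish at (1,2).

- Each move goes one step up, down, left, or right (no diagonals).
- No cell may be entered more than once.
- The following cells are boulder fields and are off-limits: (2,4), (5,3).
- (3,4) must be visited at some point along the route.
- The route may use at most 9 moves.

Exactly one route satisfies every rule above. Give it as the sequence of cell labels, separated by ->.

(2,2) -> (3,2) -> (4,2) -> (4,3) -> (4,4) -> (3,4) -> (3,3) -> (2,3) -> (1,3) -> (1,2)

The 9-move cap with required stops at (3,4) leaves no slack for detours.
Route from (2,2): 2× down (reaching (4,2)), 2× right (reaching (4,4)), up to (3,4), left to (3,3), 2× up (reaching (1,3)), left to (1,2) — 9 moves in all.
Check: all required cells visited; 9 ≤ 9 moves.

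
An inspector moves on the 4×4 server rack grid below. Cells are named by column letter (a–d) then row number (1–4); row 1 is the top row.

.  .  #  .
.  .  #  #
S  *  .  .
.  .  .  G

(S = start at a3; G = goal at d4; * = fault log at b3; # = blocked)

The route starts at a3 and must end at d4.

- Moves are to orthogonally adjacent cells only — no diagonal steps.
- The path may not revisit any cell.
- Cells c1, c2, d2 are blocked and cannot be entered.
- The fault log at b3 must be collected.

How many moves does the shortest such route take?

Any route passes through b3 somewhere between a3 and d4. Summing Manhattan distances along the two legs (a3 → b3 → d4) gives a lower bound of 1 + 3 = 4 moves.
A route of 4 moves achieves this: a3 → b3 → b4 → c4 → d4.
Since 4 matches the lower bound, it is optimal.

4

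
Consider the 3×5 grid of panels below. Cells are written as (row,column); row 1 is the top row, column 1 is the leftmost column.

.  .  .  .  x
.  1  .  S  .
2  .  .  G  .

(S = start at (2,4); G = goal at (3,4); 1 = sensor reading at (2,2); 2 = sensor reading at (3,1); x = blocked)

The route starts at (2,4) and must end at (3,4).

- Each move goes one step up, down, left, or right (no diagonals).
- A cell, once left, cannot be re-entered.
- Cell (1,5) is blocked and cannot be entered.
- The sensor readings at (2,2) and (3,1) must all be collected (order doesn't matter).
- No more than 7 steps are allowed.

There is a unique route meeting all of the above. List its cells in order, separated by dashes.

(2,4) - (2,3) - (2,2) - (2,1) - (3,1) - (3,2) - (3,3) - (3,4)

Any route must reach (2,2) and (3,1) and still end at (3,4) within 7 moves, so the order of the required stops is forced.
Route from (2,4): left 3 to (2,1), down 1 to (3,1), right 3 to (3,4) — 7 moves in all.
Check: all required cells visited; 7 ≤ 7 moves.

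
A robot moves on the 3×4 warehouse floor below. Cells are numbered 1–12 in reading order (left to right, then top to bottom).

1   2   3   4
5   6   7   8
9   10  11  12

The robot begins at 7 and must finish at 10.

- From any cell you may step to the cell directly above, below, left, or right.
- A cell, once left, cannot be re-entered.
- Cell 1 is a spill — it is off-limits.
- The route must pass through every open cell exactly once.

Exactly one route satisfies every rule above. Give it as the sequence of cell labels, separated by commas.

7, 11, 12, 8, 4, 3, 2, 6, 5, 9, 10

Need to visit all 11 open cells exactly once, starting at 7 and ending at 10.
Route from 7: down to 11, right to 12, 2× up (reaching 4), 2× left (reaching 2), down to 6, left to 5, down to 9, right to 10 — 10 moves in all.
Check: all 11 open cells covered.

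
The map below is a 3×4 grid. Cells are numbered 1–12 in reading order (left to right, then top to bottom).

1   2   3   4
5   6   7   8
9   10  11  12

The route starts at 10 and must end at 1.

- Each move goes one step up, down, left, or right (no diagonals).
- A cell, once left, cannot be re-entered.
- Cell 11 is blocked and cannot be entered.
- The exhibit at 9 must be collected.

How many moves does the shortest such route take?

3

Any route passes through 9 somewhere between 10 and 1. Summing Manhattan distances along the two legs (10 → 9 → 1) gives a lower bound of 1 + 2 = 3 moves.
A route of 3 moves achieves this: 10 → 9 → 5 → 1.
Since 3 matches the lower bound, it is optimal.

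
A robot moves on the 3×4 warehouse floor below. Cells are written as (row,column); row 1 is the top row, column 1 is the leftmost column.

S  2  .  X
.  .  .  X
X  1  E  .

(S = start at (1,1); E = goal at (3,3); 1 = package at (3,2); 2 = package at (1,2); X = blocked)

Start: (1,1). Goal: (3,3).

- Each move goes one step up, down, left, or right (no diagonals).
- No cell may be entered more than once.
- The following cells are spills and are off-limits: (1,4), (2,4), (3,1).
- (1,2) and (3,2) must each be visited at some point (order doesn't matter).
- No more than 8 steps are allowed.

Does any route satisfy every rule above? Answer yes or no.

One route that works: (1,1) → (1,2) → (2,2) → (3,2) → (3,3).

yes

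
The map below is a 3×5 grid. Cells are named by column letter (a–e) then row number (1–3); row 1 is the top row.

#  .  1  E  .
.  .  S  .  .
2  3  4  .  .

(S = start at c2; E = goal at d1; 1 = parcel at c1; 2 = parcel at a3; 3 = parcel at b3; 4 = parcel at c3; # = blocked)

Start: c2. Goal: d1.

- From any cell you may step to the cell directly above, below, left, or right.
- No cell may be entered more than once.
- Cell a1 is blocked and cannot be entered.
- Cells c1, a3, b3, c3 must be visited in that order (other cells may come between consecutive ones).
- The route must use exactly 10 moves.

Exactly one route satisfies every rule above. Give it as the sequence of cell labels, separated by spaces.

The waypoints must appear in the order c1, a3, b3, c3, with no cell reused.
Route from c2: up 1 to c1, left 1 to b1, down 1 to b2, left 1 to a2, down 1 to a3, right 3 to d3, up 2 to d1 — 10 moves in all.
Check: order respected (1 at step 1, 2 at step 5, 3 at step 6, 4 at step 7); 10 moves as required.

c2 c1 b1 b2 a2 a3 b3 c3 d3 d2 d1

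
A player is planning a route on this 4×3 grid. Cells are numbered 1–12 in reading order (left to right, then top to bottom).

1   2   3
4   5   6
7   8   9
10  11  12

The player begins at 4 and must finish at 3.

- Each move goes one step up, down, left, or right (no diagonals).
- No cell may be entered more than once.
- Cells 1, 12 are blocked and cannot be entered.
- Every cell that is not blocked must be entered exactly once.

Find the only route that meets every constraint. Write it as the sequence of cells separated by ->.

4 -> 7 -> 10 -> 11 -> 8 -> 9 -> 6 -> 5 -> 2 -> 3

Need to visit all 10 open cells exactly once, starting at 4 and ending at 3.
Cell 10 has only two open neighbours (7 and 11), so the path must pass straight through it: one of those is the cell it's entered from and the other is where it exits.
Route from 4: down 2 to 10, right 1 to 11, up 1 to 8, right 1 to 9, up 1 to 6, left 1 to 5, up 1 to 2, right 1 to 3 — 9 moves in all.
Check: all 10 open cells covered.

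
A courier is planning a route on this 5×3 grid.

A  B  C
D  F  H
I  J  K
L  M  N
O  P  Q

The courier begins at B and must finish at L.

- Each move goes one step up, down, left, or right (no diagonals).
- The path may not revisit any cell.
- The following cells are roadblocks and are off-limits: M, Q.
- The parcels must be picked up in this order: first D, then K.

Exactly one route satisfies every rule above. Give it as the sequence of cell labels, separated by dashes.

B - A - D - F - H - K - J - I - L

The waypoints must appear in the order D, K, with no cell reused.
Route from B: left to A, down to D, 2× right (reaching H), down to K, 2× left (reaching I), down to L — 8 moves in all.
Check: order respected (D at step 2, K at step 5).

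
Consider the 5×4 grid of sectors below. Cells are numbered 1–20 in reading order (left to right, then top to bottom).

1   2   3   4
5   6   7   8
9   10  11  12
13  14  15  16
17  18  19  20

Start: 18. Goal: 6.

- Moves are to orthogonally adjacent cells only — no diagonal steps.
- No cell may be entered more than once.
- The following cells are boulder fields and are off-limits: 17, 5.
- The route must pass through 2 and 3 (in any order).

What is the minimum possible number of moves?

7

Any route passes through 2 and 3 in some order between 18 and 6. Summing Manhattan distances along each leg and taking the cheapest ordering (18 → 3 → 2 → 6) gives a lower bound of 5 + 1 + 1 = 7 moves.
A route of 7 moves achieves this: 18 → 14 → 10 → 11 → 7 → 3 → 2 → 6.
Since 7 matches the lower bound, it is optimal.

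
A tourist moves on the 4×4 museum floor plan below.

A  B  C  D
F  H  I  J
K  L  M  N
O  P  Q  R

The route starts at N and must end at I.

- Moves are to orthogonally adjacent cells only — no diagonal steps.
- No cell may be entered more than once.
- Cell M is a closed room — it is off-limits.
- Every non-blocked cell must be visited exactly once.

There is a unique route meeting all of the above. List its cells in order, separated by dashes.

N - R - Q - P - O - K - L - H - F - A - B - C - D - J - I

Need to visit all 15 open cells exactly once, starting at N and ending at I.
Cell R has only two open neighbours (N and Q), so the path must pass straight through it: one of those is the cell it's entered from and the other is where it exits.
Route from N: down 1 to R, left 3 to O, up 1 to K, right 1 to L, up 1 to H, left 1 to F, up 1 to A, right 3 to D, down 1 to J, left 1 to I — 14 moves in all.
Check: all 15 open cells covered.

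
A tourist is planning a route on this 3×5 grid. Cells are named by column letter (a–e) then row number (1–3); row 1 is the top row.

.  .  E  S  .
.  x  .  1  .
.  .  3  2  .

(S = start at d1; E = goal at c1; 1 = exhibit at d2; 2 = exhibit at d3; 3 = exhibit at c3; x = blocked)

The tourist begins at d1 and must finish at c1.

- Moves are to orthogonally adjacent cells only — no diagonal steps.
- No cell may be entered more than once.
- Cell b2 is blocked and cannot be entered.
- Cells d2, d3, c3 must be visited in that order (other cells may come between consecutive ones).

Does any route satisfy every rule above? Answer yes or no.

One route that works: d1 → d2 → d3 → c3 → c2 → c1.

yes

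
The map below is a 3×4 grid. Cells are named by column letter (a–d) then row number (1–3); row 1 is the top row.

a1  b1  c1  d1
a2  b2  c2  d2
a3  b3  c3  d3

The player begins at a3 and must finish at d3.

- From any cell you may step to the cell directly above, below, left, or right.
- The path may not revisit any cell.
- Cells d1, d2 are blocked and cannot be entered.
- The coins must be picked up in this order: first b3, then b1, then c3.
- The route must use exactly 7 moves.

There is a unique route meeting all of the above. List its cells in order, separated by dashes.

a3 - b3 - b2 - b1 - c1 - c2 - c3 - d3

The waypoints must appear in the order b3, b1, c3, with no cell reused.
Route from a3: right 1 to b3, up 2 to b1, right 1 to c1, down 2 to c3, right 1 to d3 — 7 moves in all.
Check: order respected (b3 at step 1, b1 at step 3, c3 at step 6); 7 moves as required.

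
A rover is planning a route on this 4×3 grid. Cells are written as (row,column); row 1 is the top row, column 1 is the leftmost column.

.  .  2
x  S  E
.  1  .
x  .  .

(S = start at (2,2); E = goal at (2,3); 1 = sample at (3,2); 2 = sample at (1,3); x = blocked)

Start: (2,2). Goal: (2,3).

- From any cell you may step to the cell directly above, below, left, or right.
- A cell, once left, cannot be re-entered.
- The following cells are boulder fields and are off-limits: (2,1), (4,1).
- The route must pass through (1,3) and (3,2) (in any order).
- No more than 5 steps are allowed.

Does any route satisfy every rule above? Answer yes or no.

Exhausting the options from (2,2), every branch either dead-ends against blocked cells, would have to re-enter a cell already used, runs past the 5-move limit, or reaches the goal with a constraint still unmet.

no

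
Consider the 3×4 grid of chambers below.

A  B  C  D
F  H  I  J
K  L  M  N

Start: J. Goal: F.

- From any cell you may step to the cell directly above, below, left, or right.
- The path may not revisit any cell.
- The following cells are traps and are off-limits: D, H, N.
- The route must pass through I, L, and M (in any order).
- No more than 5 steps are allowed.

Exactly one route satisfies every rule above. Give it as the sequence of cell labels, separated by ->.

The 5-move cap with required stops at I, L, M leaves no slack for detours.
Route from J: left to I, down to M, 2× left (reaching K), up to F — 5 moves in all.
Check: all required cells visited; 5 ≤ 5 moves.

J -> I -> M -> L -> K -> F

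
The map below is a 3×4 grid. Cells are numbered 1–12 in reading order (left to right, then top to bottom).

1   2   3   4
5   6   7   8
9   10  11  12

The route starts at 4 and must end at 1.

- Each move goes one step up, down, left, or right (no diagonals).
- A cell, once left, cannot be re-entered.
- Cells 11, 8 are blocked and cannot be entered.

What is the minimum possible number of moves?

3

The Manhattan distance from 4 to 1 is |1−1| + |4−1| = 3, so at least 3 moves are needed.
A route of 3 moves achieves this: 4 → 3 → 2 → 1.
Since 3 matches the lower bound, it is optimal.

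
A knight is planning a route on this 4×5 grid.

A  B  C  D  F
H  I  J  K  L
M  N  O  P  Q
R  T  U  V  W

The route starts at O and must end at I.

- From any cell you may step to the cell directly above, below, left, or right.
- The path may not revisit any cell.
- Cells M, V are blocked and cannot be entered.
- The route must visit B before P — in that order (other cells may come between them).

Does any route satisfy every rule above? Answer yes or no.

no

Ignoring the required order, 16 revisit-free routes from O to I pass through all of B and P; the waypoint orders that occur are P → B (16) — never B → P.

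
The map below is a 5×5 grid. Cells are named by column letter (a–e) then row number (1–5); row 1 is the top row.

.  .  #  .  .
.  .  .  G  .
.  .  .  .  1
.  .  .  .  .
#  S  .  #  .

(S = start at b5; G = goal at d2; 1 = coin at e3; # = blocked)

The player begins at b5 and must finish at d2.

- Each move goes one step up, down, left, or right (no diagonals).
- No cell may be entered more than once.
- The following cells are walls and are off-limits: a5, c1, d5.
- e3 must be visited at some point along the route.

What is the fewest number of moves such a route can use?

Any route passes through e3 somewhere between b5 and d2. Summing Manhattan distances along the two legs (b5 → e3 → d2) gives a lower bound of 5 + 2 = 7 moves.
A route of 7 moves achieves this: b5 → b4 → b3 → c3 → d3 → e3 → e2 → d2.
Since 7 matches the lower bound, it is optimal.

7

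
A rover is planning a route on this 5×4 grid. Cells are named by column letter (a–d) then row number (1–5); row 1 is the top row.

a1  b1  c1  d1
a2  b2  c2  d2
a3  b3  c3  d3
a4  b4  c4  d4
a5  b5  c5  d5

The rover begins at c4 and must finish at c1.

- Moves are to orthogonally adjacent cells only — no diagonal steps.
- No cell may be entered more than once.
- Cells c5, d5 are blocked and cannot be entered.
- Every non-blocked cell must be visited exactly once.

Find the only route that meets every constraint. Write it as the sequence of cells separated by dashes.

Need to visit all 18 open cells exactly once, starting at c4 and ending at c1.
Cell a1 has only two open neighbours (a2 and b1), so the path must pass straight through it: one of those is the cell it's entered from and the other is where it exits.
Route from c4: right to d4, up to d3, 2× left (reaching b3), 2× down (reaching b5), left to a5, 4× up (reaching a1), right to b1, down to b2, 2× right (reaching d2), up to d1, left to c1 — 17 moves in all.
Check: all 18 open cells covered.

c4 - d4 - d3 - c3 - b3 - b4 - b5 - a5 - a4 - a3 - a2 - a1 - b1 - b2 - c2 - d2 - d1 - c1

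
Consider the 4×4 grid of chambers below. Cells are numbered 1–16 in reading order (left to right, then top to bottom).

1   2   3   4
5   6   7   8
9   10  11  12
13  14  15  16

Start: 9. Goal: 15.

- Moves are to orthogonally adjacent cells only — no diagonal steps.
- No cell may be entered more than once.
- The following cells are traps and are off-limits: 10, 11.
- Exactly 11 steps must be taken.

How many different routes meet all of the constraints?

Need simple routes of exactly 11 moves from 9 to 15 (Manhattan distance 3, so 4 moves are spent on a detour and 4 undoing it).
Enumerating: 9 5 1 2 6 7 3 4 8 12 16 15.
That gives 1 route.

1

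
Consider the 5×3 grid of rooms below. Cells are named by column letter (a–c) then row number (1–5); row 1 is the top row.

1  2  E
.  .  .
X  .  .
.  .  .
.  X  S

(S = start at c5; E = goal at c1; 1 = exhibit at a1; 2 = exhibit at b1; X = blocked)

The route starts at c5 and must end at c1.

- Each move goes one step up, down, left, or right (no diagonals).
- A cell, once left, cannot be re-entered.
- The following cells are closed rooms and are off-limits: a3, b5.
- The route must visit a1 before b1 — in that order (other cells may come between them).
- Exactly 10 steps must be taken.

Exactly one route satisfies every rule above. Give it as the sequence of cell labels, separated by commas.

The waypoints must appear in the order a1, b1, with no cell reused.
Route from c5: up to c4, left to b4, up to b3, right to c3, up to c2, 2× left (reaching a2), up to a1, 2× right (reaching c1) — 10 moves in all.
Check: order respected (1 at step 8, 2 at step 9); 10 moves as required.

c5, c4, b4, b3, c3, c2, b2, a2, a1, b1, c1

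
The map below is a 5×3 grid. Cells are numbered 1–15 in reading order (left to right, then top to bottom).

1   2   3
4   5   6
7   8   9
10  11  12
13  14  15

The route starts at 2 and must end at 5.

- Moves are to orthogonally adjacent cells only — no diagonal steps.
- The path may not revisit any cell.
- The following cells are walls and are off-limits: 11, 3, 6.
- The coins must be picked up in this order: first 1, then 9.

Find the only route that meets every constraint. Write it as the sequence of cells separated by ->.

2 -> 1 -> 4 -> 7 -> 10 -> 13 -> 14 -> 15 -> 12 -> 9 -> 8 -> 5

The waypoints must appear in the order 1, 9, with no cell reused.
Route from 2: left 1 to 1, down 4 to 13, right 2 to 15, up 2 to 9, left 1 to 8, up 1 to 5 — 11 moves in all.
Check: order respected (1 at step 1, 9 at step 9).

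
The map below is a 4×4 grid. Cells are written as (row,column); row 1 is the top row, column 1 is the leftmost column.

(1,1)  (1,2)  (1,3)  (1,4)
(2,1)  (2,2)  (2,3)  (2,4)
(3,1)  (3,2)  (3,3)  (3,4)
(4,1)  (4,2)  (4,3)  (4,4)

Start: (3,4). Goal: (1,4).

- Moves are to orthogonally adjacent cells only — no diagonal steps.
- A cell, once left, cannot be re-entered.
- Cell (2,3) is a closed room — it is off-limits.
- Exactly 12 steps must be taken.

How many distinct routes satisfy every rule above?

Need simple routes of exactly 12 moves from (3,4) to (1,4) (Manhattan distance 2, so 5 moves are spent on a detour and 5 undoing it).
Enumerating: (3,4) (4,4) (4,3) (3,3) (3,2) (4,2) (4,1) (3,1) (2,1) (1,1) (1,2) (1,3) (1,4) | (3,4) (4,4) (4,3) (3,3) (3,2) (4,2) (4,1) (3,1) (2,1) (2,2) (1,2) (1,3) (1,4) | (3,4) (4,4) (4,3) (4,2) (4,1) (3,1) (3,2) (2,2) (2,1) (1,1) (1,2) (1,3) (1,4) | (3,4) (3,3) (4,3) (4,2) (4,1) (3,1) (3,2) (2,2) (2,1) (1,1) (1,2) (1,3) (1,4).
That gives 4 routes.

4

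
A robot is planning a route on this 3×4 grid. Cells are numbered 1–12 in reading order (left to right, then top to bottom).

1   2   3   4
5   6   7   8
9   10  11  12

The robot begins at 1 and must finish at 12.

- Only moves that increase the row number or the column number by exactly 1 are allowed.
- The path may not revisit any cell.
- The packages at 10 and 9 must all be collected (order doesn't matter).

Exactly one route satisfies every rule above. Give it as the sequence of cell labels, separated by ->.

Moves only go right or down, so the column and row indices never decrease.
Route from 1: down 2 to 9, right 3 to 12 — 5 moves in all.
Check: all required cells visited.

1 -> 5 -> 9 -> 10 -> 11 -> 12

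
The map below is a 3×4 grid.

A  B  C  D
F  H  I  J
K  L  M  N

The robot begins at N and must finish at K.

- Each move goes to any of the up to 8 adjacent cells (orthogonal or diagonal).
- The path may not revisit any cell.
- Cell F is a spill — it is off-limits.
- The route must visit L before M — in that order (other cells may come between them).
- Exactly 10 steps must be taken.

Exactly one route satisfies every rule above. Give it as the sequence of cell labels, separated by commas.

The waypoints must appear in the order L, M, with no cell reused.
Route from N: up-left to I, down-left to L, right to M, up-right to J, up to D, 3× left (reaching A), down-right to H, down-left to K — 10 moves in all.
Check: order respected (L at step 2, M at step 3); 10 moves as required.

N, I, L, M, J, D, C, B, A, H, K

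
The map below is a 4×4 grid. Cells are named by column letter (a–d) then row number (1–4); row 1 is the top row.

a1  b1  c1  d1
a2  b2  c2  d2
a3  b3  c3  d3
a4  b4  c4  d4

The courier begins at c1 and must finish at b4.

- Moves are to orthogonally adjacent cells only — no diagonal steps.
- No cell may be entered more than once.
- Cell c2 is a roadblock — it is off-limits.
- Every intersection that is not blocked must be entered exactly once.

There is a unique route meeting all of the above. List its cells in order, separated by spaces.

Need to visit all 15 open cells exactly once, starting at c1 and ending at b4.
Route from c1: right to d1, 3× down (reaching d4), left to c4, up to c3, left to b3, 2× up (reaching b1), left to a1, 3× down (reaching a4), right to b4 — 14 moves in all.
Check: all 15 open cells covered.

c1 d1 d2 d3 d4 c4 c3 b3 b2 b1 a1 a2 a3 a4 b4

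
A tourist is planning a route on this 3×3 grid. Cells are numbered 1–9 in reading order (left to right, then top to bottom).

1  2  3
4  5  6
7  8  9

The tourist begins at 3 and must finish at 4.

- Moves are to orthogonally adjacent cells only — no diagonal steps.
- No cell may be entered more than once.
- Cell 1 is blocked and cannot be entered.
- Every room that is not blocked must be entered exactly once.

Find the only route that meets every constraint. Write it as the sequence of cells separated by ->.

3 -> 2 -> 5 -> 6 -> 9 -> 8 -> 7 -> 4

Need to visit all 8 open cells exactly once, starting at 3 and ending at 4.
Cell 7 has only two open neighbours (4 and 8), so the path must pass straight through it: one of those is the cell it's entered from and the other is where it exits.
Route from 3: left to 2, down to 5, right to 6, down to 9, 2× left (reaching 7), up to 4 — 7 moves in all.
Check: all 8 open cells covered.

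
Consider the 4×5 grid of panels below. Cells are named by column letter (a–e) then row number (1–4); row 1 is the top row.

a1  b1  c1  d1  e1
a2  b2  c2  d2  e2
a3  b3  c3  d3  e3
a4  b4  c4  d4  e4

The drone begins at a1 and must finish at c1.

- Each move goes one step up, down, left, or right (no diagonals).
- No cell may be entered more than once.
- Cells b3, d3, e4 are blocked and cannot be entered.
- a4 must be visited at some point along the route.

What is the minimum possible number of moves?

Any route passes through a4 somewhere between a1 and c1. Summing Manhattan distances along the two legs (a1 → a4 → c1) gives a lower bound of 3 + 5 = 8 moves.
A route of 8 moves achieves this: a1 → a2 → a3 → a4 → b4 → c4 → c3 → c2 → c1.
Since 8 matches the lower bound, it is optimal.

8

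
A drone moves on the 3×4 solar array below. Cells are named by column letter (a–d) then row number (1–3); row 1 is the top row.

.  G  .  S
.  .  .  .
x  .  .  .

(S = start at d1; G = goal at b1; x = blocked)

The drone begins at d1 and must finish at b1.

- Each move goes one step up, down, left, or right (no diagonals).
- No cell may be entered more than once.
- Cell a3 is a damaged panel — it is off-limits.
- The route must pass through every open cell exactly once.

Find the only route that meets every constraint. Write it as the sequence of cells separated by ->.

d1 -> c1 -> c2 -> d2 -> d3 -> c3 -> b3 -> b2 -> a2 -> a1 -> b1

Need to visit all 11 open cells exactly once, starting at d1 and ending at b1.
Cell a1 has only two open neighbours (a2 and b1), so the path must pass straight through it: one of those is the cell it's entered from and the other is where it exits.
Route from d1: left to c1, down to c2, right to d2, down to d3, 2× left (reaching b3), up to b2, left to a2, up to a1, right to b1 — 10 moves in all.
Check: all 11 open cells covered.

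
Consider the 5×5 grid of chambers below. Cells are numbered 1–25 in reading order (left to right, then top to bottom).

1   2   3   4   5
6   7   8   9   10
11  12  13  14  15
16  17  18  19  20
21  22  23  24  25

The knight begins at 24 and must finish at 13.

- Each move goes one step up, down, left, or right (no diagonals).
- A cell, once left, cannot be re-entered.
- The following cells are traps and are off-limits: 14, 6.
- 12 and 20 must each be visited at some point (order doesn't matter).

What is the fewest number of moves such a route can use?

Any route passes through 12 and 20 in some order between 24 and 13. Summing Manhattan distances along each leg and taking the cheapest ordering (24 → 20 → 12 → 13) gives a lower bound of 2 + 4 + 1 = 7 moves.
A route of 7 moves achieves this: 24 → 25 → 20 → 19 → 18 → 17 → 12 → 13.
Since 7 matches the lower bound, it is optimal.

7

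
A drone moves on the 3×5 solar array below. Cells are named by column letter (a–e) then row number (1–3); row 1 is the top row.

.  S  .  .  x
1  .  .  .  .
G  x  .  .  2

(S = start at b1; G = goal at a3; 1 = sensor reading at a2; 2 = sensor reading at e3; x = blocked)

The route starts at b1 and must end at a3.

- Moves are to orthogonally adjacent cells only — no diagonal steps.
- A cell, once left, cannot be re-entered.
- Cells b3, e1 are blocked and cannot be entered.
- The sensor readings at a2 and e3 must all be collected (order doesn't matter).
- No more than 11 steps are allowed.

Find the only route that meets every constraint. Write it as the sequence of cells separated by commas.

The 11-move cap with required stops at a2, e3 leaves no slack for detours.
Route from b1: 2× right (reaching d1), down to d2, right to e2, down to e3, 2× left (reaching c3), up to c2, 2× left (reaching a2), down to a3 — 11 moves in all.
Check: all required cells visited; 11 ≤ 11 moves.

b1, c1, d1, d2, e2, e3, d3, c3, c2, b2, a2, a3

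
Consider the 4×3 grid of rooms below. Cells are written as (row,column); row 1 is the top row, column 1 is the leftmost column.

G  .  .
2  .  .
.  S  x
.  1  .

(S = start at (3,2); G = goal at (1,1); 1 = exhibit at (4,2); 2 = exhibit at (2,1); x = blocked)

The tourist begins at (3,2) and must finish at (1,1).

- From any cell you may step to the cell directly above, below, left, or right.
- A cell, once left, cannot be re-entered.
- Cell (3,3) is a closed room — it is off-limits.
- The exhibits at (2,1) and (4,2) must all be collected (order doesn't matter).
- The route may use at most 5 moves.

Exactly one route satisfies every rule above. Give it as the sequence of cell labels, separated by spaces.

The 5-move cap with required stops at (2,1), (4,2) leaves no slack for detours.
Route from (3,2): down to (4,2), left to (4,1), 3× up (reaching (1,1)) — 5 moves in all.
Check: all required cells visited; 5 ≤ 5 moves.

(3,2) (4,2) (4,1) (3,1) (2,1) (1,1)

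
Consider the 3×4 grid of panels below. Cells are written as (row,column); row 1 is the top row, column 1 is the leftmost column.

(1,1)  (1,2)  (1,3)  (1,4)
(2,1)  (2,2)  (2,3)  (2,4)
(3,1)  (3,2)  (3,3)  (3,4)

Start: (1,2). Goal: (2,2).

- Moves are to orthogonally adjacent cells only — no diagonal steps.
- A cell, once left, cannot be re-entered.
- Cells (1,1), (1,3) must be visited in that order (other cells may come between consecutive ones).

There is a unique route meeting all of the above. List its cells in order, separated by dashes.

(1,2) - (1,1) - (2,1) - (3,1) - (3,2) - (3,3) - (3,4) - (2,4) - (1,4) - (1,3) - (2,3) - (2,2)

The waypoints must appear in the order (1,1), (1,3), with no cell reused.
Route from (1,2): left 1 to (1,1), down 2 to (3,1), right 3 to (3,4), up 2 to (1,4), left 1 to (1,3), down 1 to (2,3), left 1 to (2,2) — 11 moves in all.
Check: order respected ((1,1) at step 1, (1,3) at step 9).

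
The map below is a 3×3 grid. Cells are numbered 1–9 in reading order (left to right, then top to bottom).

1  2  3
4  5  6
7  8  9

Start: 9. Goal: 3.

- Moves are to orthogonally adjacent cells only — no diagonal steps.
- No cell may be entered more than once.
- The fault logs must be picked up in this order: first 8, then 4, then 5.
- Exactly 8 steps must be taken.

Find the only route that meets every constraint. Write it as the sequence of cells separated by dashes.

9 - 8 - 7 - 4 - 1 - 2 - 5 - 6 - 3

The waypoints must appear in the order 8, 4, 5, with no cell reused.
Route from 9: left 2 to 7, up 2 to 1, right 1 to 2, down 1 to 5, right 1 to 6, up 1 to 3 — 8 moves in all.
Check: order respected (8 at step 1, 4 at step 3, 5 at step 6); 8 moves as required.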